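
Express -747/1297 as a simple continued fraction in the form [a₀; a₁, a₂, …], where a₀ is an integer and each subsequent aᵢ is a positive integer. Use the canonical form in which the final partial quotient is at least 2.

[-1; 2, 2, 1, 3, 1, 4, 8]

-747 ÷ 1297 → quotient -1, remainder 550
1297 ÷ 550 → quotient 2, remainder 197
550 ÷ 197 → quotient 2, remainder 156
197 ÷ 156 → quotient 1, remainder 41
156 ÷ 41 → quotient 3, remainder 33
41 ÷ 33 → quotient 1, remainder 8
33 ÷ 8 → quotient 4, remainder 1
8 ÷ 1 → quotient 8, remainder 0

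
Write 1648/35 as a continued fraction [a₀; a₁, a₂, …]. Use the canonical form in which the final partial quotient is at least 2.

1648 = 47·35 + 3, so a_0 = 47
35 = 11·3 + 2, so a_1 = 11
3 = 1·2 + 1, so a_2 = 1
2 = 2·1 + 0, so a_3 = 2

[47; 11, 1, 2]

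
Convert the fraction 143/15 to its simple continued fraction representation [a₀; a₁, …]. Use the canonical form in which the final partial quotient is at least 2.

[9; 1, 1, 7]

Repeatedly divide and take the remainder:
⌊143/15⌋ = 9, remainder 8
⌊15/8⌋ = 1, remainder 7
⌊8/7⌋ = 1, remainder 1
⌊7/1⌋ = 7, remainder 0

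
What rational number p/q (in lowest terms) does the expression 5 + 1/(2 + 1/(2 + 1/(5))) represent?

146/27

Collapse the nested fraction from the inside out:
Start with 5.
2 + 1/(5/1) = 2 + 1/5 = 11/5
2 + 1/(11/5) = 2 + 5/11 = 27/11
5 + 1/(27/11) = 5 + 11/27 = 146/27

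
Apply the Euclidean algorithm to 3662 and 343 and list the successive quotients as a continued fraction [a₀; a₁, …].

⌊3662/343⌋ = 10, remainder 232
⌊343/232⌋ = 1, remainder 111
⌊232/111⌋ = 2, remainder 10
⌊111/10⌋ = 11, remainder 1
⌊10/1⌋ = 10, remainder 0

[10; 1, 2, 11, 10]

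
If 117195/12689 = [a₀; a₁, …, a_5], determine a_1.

Repeatedly divide and take the remainder:
⌊117195/12689⌋ = 9, remainder 2994
⌊12689/2994⌋ = 4, remainder 713

4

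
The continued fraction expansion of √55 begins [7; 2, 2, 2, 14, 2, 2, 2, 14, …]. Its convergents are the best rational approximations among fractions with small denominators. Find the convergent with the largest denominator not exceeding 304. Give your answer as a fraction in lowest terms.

List convergents until the denominator exceeds the bound:
a_0 = 7: 7/1  (≤ bound)
a_1 = 2: 15/2  (≤ bound)
a_2 = 2: 37/5  (≤ bound)
a_3 = 2: 89/12  (≤ bound)
a_4 = 14: 1283/173  (≤ bound)
a_5 = 2: 2655/358  (> 304, stop)

1283/173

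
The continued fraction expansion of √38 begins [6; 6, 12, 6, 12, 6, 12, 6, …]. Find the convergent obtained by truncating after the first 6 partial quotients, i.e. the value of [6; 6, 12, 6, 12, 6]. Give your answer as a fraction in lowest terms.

202501/32850

Start with 6.
12 + 1/(6/1) = 12 + 1/6 = 73/6
6 + 1/(73/6) = 6 + 6/73 = 444/73
12 + 1/(444/73) = 12 + 73/444 = 5401/444
6 + 1/(5401/444) = 6 + 444/5401 = 32850/5401
6 + 1/(32850/5401) = 6 + 5401/32850 = 202501/32850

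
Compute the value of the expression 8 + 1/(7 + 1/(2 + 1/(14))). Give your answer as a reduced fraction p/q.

Compute successive convergents:
a_0 = 8: 8/1
a_1 = 7: 57/7
a_2 = 2: 122/15
a_3 = 14: 1765/217

1765/217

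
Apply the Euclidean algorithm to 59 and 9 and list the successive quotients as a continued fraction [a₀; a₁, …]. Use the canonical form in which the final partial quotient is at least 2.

[6; 1, 1, 4]

59 ÷ 9 → quotient 6, remainder 5
9 ÷ 5 → quotient 1, remainder 4
5 ÷ 4 → quotient 1, remainder 1
4 ÷ 1 → quotient 4, remainder 0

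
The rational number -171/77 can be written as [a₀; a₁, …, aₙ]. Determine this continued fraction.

⌊-171/77⌋ = -3, remainder 60
⌊77/60⌋ = 1, remainder 17
⌊60/17⌋ = 3, remainder 9
⌊17/9⌋ = 1, remainder 8
⌊9/8⌋ = 1, remainder 1
⌊8/1⌋ = 8, remainder 0

[-3; 1, 3, 1, 1, 8]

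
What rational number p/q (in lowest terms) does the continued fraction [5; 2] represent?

a_0 = 5: 5/1
a_1 = 2: 11/2

11/2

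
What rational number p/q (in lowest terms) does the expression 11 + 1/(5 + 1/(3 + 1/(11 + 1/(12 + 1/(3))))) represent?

75462/6745

a_0 = 11: 11/1
a_1 = 5: 56/5
a_2 = 3: 179/16
a_3 = 11: 2025/181
a_4 = 12: 24479/2188
a_5 = 3: 75462/6745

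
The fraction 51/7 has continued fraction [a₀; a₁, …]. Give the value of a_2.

2

Run the Euclidean algorithm, recording each quotient:
51 = 7·7 + 2, so a_0 = 7
7 = 3·2 + 1, so a_1 = 3
2 = 2·1 + 0, so a_2 = 2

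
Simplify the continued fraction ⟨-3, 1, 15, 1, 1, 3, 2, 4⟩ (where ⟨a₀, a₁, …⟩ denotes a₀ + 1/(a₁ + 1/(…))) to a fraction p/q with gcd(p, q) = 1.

a_0 = -3: -3/1
a_1 = 1: -2/1
a_2 = 15: -33/16
a_3 = 1: -35/17
a_4 = 1: -68/33
a_5 = 3: -239/116
a_6 = 2: -546/265
a_7 = 4: -2423/1176

-2423/1176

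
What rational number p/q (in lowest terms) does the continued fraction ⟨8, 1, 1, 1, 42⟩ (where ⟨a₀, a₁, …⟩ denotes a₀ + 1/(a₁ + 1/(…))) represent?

a_0 = 8: 8/1
a_1 = 1: 9/1
a_2 = 1: 17/2
a_3 = 1: 26/3
a_4 = 42: 1109/128

1109/128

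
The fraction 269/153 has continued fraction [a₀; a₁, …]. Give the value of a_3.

Apply division with remainder until the remainder is 0:
269 = 1·153 + 116, so a_0 = 1
153 = 1·116 + 37, so a_1 = 1
116 = 3·37 + 5, so a_2 = 3
37 = 7·5 + 2, so a_3 = 7

7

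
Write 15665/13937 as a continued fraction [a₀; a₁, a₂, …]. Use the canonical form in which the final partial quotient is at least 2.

[1; 8, 15, 3, 2, 2, 1, 4]

15665 = 1·13937 + 1728, so a_0 = 1
13937 = 8·1728 + 113, so a_1 = 8
1728 = 15·113 + 33, so a_2 = 15
113 = 3·33 + 14, so a_3 = 3
33 = 2·14 + 5, so a_4 = 2
14 = 2·5 + 4, so a_5 = 2
5 = 1·4 + 1, so a_6 = 1
4 = 4·1 + 0, so a_7 = 4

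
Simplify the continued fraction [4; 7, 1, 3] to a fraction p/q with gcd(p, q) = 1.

a_0 = 4: 4/1
a_1 = 7: 29/7
a_2 = 1: 33/8
a_3 = 3: 128/31

128/31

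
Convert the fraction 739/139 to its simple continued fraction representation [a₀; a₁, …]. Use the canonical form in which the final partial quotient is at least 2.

⌊739/139⌋ = 5, remainder 44
⌊139/44⌋ = 3, remainder 7
⌊44/7⌋ = 6, remainder 2
⌊7/2⌋ = 3, remainder 1
⌊2/1⌋ = 2, remainder 0

[5; 3, 6, 3, 2]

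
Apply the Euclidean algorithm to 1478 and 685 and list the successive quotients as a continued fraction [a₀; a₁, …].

[2; 6, 2, 1, 11, 3]

1478 ÷ 685 → quotient 2, remainder 108
685 ÷ 108 → quotient 6, remainder 37
108 ÷ 37 → quotient 2, remainder 34
37 ÷ 34 → quotient 1, remainder 3
34 ÷ 3 → quotient 11, remainder 1
3 ÷ 1 → quotient 3, remainder 0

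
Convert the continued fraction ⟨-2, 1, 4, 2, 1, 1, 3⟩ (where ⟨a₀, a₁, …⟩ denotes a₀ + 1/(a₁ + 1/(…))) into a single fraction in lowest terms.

-115/97

Start with 3.
1 + 1/(3/1) = 1 + 1/3 = 4/3
1 + 1/(4/3) = 1 + 3/4 = 7/4
2 + 1/(7/4) = 2 + 4/7 = 18/7
4 + 1/(18/7) = 4 + 7/18 = 79/18
1 + 1/(79/18) = 1 + 18/79 = 97/79
-2 + 1/(97/79) = -2 + 79/97 = -115/97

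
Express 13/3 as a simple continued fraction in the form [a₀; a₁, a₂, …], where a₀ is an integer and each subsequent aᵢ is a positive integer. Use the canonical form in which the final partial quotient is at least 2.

⌊13/3⌋ = 4, remainder 1
⌊3/1⌋ = 3, remainder 0

[4; 3]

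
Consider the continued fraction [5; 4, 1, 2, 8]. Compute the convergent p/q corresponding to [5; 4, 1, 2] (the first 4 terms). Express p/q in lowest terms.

a_0 = 5: 5/1
a_1 = 4: 21/4
a_2 = 1: 26/5
a_3 = 2: 73/14

73/14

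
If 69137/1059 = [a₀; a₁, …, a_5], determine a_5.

Apply division with remainder until the remainder is 0:
⌊69137/1059⌋ = 65, remainder 302
⌊1059/302⌋ = 3, remainder 153
⌊302/153⌋ = 1, remainder 149
⌊153/149⌋ = 1, remainder 4
⌊149/4⌋ = 37, remainder 1
⌊4/1⌋ = 4, remainder 0

4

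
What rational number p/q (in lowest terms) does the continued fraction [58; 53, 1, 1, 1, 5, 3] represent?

a_0 = 58: 58/1
a_1 = 53: 3075/53
a_2 = 1: 3133/54
a_3 = 1: 6208/107
a_4 = 1: 9341/161
a_5 = 5: 52913/912
a_6 = 3: 168080/2897

168080/2897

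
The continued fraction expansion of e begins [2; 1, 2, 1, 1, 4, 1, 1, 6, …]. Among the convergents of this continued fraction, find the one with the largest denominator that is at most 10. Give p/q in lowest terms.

19/7

a_0 = 2: 2/1  (≤ bound)
a_1 = 1: 3/1  (≤ bound)
a_2 = 2: 8/3  (≤ bound)
a_3 = 1: 11/4  (≤ bound)
a_4 = 1: 19/7  (≤ bound)
a_5 = 4: 87/32  (> 10, stop)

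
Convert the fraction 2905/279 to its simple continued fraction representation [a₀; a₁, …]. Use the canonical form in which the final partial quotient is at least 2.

[10; 2, 2, 2, 1, 7, 2]

2905 ÷ 279 → quotient 10, remainder 115
279 ÷ 115 → quotient 2, remainder 49
115 ÷ 49 → quotient 2, remainder 17
49 ÷ 17 → quotient 2, remainder 15
17 ÷ 15 → quotient 1, remainder 2
15 ÷ 2 → quotient 7, remainder 1
2 ÷ 1 → quotient 2, remainder 0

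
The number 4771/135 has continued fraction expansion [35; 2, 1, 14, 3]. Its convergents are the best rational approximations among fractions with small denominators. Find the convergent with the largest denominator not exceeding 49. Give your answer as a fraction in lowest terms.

1555/44

a_0 = 35: 35/1  (≤ bound)
a_1 = 2: 71/2  (≤ bound)
a_2 = 1: 106/3  (≤ bound)
a_3 = 14: 1555/44  (≤ bound)
a_4 = 3: 4771/135  (> 49, stop)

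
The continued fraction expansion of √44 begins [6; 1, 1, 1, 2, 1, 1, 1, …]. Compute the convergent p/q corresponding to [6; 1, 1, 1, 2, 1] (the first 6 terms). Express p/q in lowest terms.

73/11

Compute successive convergents:
a_0 = 6: 6/1
a_1 = 1: 7/1
a_2 = 1: 13/2
a_3 = 1: 20/3
a_4 = 2: 53/8
a_5 = 1: 73/11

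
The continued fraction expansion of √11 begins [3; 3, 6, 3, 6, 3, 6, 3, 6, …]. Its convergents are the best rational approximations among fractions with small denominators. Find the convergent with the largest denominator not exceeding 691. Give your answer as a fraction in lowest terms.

a_0 = 3: 3/1  (≤ bound)
a_1 = 3: 10/3  (≤ bound)
a_2 = 6: 63/19  (≤ bound)
a_3 = 3: 199/60  (≤ bound)
a_4 = 6: 1257/379  (≤ bound)
a_5 = 3: 3970/1197  (> 691, stop)

1257/379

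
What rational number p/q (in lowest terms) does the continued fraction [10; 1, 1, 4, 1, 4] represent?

Start with 4.
1 + 1/(4/1) = 1 + 1/4 = 5/4
4 + 1/(5/4) = 4 + 4/5 = 24/5
1 + 1/(24/5) = 1 + 5/24 = 29/24
1 + 1/(29/24) = 1 + 24/29 = 53/29
10 + 1/(53/29) = 10 + 29/53 = 559/53

559/53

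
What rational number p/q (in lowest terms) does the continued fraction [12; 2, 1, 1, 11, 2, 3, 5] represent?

a_0 = 12: 12/1
a_1 = 2: 25/2
a_2 = 1: 37/3
a_3 = 1: 62/5
a_4 = 11: 719/58
a_5 = 2: 1500/121
a_6 = 3: 5219/421
a_7 = 5: 27595/2226

27595/2226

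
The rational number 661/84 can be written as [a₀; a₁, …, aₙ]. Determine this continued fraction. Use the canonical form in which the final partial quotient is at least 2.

Apply division with remainder until the remainder is 0:
⌊661/84⌋ = 7, remainder 73
⌊84/73⌋ = 1, remainder 11
⌊73/11⌋ = 6, remainder 7
⌊11/7⌋ = 1, remainder 4
⌊7/4⌋ = 1, remainder 3
⌊4/3⌋ = 1, remainder 1
⌊3/1⌋ = 3, remainder 0

[7; 1, 6, 1, 1, 1, 3]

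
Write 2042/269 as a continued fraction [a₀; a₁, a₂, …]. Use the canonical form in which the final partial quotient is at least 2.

⌊2042/269⌋ = 7, remainder 159
⌊269/159⌋ = 1, remainder 110
⌊159/110⌋ = 1, remainder 49
⌊110/49⌋ = 2, remainder 12
⌊49/12⌋ = 4, remainder 1
⌊12/1⌋ = 12, remainder 0

[7; 1, 1, 2, 4, 12]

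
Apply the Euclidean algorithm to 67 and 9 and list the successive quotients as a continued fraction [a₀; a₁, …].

Repeatedly divide and take the remainder:
⌊67/9⌋ = 7, remainder 4
⌊9/4⌋ = 2, remainder 1
⌊4/1⌋ = 4, remainder 0

[7; 2, 4]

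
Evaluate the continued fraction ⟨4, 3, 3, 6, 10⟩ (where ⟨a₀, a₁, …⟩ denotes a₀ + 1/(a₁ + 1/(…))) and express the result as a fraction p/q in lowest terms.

2753/640

Start with 10.
6 + 1/(10/1) = 6 + 1/10 = 61/10
3 + 1/(61/10) = 3 + 10/61 = 193/61
3 + 1/(193/61) = 3 + 61/193 = 640/193
4 + 1/(640/193) = 4 + 193/640 = 2753/640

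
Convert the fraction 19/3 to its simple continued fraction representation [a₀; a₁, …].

19 = 6·3 + 1, so a_0 = 6
3 = 3·1 + 0, so a_1 = 3

[6; 3]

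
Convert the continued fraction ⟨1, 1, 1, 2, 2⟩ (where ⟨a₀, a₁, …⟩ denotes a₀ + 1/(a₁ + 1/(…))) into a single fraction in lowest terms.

19/12

a_0 = 1: 1/1
a_1 = 1: 2/1
a_2 = 1: 3/2
a_3 = 2: 8/5
a_4 = 2: 19/12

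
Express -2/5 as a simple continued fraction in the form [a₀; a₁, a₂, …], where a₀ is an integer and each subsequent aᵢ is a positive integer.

-2 ÷ 5 → quotient -1, remainder 3
5 ÷ 3 → quotient 1, remainder 2
3 ÷ 2 → quotient 1, remainder 1
2 ÷ 1 → quotient 2, remainder 0

[-1; 1, 1, 2]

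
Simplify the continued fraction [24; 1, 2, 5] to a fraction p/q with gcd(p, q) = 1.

395/16

a_0 = 24: 24/1
a_1 = 1: 25/1
a_2 = 2: 74/3
a_3 = 5: 395/16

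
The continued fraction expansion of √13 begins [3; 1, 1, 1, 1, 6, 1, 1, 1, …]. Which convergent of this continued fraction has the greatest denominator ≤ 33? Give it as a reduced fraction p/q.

119/33

a_0 = 3: 3/1  (≤ bound)
a_1 = 1: 4/1  (≤ bound)
a_2 = 1: 7/2  (≤ bound)
a_3 = 1: 11/3  (≤ bound)
a_4 = 1: 18/5  (≤ bound)
a_5 = 6: 119/33  (≤ bound)
a_6 = 1: 137/38  (> 33, stop)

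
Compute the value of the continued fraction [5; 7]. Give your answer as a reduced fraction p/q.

36/7

Starting at the tail and folding back:
Start with 7.
5 + 1/(7/1) = 5 + 1/7 = 36/7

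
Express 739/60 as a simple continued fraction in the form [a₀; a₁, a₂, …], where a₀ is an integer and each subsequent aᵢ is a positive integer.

[12; 3, 6, 3]

739 ÷ 60 → quotient 12, remainder 19
60 ÷ 19 → quotient 3, remainder 3
19 ÷ 3 → quotient 6, remainder 1
3 ÷ 1 → quotient 3, remainder 0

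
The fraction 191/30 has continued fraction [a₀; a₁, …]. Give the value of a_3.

2

⌊191/30⌋ = 6, remainder 11
⌊30/11⌋ = 2, remainder 8
⌊11/8⌋ = 1, remainder 3
⌊8/3⌋ = 2, remainder 2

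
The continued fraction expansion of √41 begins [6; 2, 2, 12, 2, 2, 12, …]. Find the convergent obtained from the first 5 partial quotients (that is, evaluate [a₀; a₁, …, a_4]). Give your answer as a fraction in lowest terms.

a_0 = 6: 6/1
a_1 = 2: 13/2
a_2 = 2: 32/5
a_3 = 12: 397/62
a_4 = 2: 826/129

826/129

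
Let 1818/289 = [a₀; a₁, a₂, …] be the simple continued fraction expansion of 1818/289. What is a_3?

Repeatedly divide and take the remainder:
⌊1818/289⌋ = 6, remainder 84
⌊289/84⌋ = 3, remainder 37
⌊84/37⌋ = 2, remainder 10
⌊37/10⌋ = 3, remainder 7

3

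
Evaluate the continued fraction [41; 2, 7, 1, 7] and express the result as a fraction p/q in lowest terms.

Start with 7.
1 + 1/(7/1) = 1 + 1/7 = 8/7
7 + 1/(8/7) = 7 + 7/8 = 63/8
2 + 1/(63/8) = 2 + 8/63 = 134/63
41 + 1/(134/63) = 41 + 63/134 = 5557/134

5557/134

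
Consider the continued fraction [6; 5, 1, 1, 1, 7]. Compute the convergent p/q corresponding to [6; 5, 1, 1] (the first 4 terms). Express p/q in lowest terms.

Starting at the tail and folding back:
Start with 1.
1 + 1/(1/1) = 1 + 1/1 = 2/1
5 + 1/(2/1) = 5 + 1/2 = 11/2
6 + 1/(11/2) = 6 + 2/11 = 68/11

68/11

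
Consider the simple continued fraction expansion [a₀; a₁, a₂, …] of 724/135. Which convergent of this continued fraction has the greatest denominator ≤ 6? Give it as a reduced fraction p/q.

a_0 = 5: 5/1  (≤ bound)
a_1 = 2: 11/2  (≤ bound)
a_2 = 1: 16/3  (≤ bound)
a_3 = 3: 59/11  (> 6, stop)

16/3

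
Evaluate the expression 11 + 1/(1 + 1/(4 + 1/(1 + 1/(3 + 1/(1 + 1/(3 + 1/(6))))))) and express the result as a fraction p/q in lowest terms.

8149/689

Collapse the nested fraction from the inside out:
Start with 6.
3 + 1/(6/1) = 3 + 1/6 = 19/6
1 + 1/(19/6) = 1 + 6/19 = 25/19
3 + 1/(25/19) = 3 + 19/25 = 94/25
1 + 1/(94/25) = 1 + 25/94 = 119/94
4 + 1/(119/94) = 4 + 94/119 = 570/119
1 + 1/(570/119) = 1 + 119/570 = 689/570
11 + 1/(689/570) = 11 + 570/689 = 8149/689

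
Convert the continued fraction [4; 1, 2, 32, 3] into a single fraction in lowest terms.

Start with 3.
32 + 1/(3/1) = 32 + 1/3 = 97/3
2 + 1/(97/3) = 2 + 3/97 = 197/97
1 + 1/(197/97) = 1 + 97/197 = 294/197
4 + 1/(294/197) = 4 + 197/294 = 1373/294

1373/294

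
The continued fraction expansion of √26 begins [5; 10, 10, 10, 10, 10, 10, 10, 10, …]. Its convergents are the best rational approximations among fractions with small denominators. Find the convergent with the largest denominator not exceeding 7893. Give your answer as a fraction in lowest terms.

a_0 = 5: 5/1  (≤ bound)
a_1 = 10: 51/10  (≤ bound)
a_2 = 10: 515/101  (≤ bound)
a_3 = 10: 5201/1020  (≤ bound)
a_4 = 10: 52525/10301  (> 7893, stop)

5201/1020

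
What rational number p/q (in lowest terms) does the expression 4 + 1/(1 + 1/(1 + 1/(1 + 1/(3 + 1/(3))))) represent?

167/36

a_0 = 4: 4/1
a_1 = 1: 5/1
a_2 = 1: 9/2
a_3 = 1: 14/3
a_4 = 3: 51/11
a_5 = 3: 167/36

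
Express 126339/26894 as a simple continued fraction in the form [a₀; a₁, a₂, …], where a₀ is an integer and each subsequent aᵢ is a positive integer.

[4; 1, 2, 3, 3, 1, 56, 11]

⌊126339/26894⌋ = 4, remainder 18763
⌊26894/18763⌋ = 1, remainder 8131
⌊18763/8131⌋ = 2, remainder 2501
⌊8131/2501⌋ = 3, remainder 628
⌊2501/628⌋ = 3, remainder 617
⌊628/617⌋ = 1, remainder 11
⌊617/11⌋ = 56, remainder 1
⌊11/1⌋ = 11, remainder 0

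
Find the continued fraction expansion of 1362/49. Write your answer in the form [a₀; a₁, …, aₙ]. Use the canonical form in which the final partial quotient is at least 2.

Run the Euclidean algorithm, recording each quotient:
1362 ÷ 49 → quotient 27, remainder 39
49 ÷ 39 → quotient 1, remainder 10
39 ÷ 10 → quotient 3, remainder 9
10 ÷ 9 → quotient 1, remainder 1
9 ÷ 1 → quotient 9, remainder 0

[27; 1, 3, 1, 9]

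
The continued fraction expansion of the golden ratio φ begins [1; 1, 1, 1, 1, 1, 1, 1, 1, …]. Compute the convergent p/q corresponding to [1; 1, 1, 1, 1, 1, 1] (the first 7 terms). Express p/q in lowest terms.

21/13

Start with 1.
1 + 1/(1/1) = 1 + 1/1 = 2/1
1 + 1/(2/1) = 1 + 1/2 = 3/2
1 + 1/(3/2) = 1 + 2/3 = 5/3
1 + 1/(5/3) = 1 + 3/5 = 8/5
1 + 1/(8/5) = 1 + 5/8 = 13/8
1 + 1/(13/8) = 1 + 8/13 = 21/13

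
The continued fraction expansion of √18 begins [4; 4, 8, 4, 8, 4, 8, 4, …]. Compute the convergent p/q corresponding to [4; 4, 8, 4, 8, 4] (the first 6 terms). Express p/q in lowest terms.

Start with 4.
8 + 1/(4/1) = 8 + 1/4 = 33/4
4 + 1/(33/4) = 4 + 4/33 = 136/33
8 + 1/(136/33) = 8 + 33/136 = 1121/136
4 + 1/(1121/136) = 4 + 136/1121 = 4620/1121
4 + 1/(4620/1121) = 4 + 1121/4620 = 19601/4620

19601/4620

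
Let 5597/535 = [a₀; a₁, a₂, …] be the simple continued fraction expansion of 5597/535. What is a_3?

5597 ÷ 535 → quotient 10, remainder 247
535 ÷ 247 → quotient 2, remainder 41
247 ÷ 41 → quotient 6, remainder 1
41 ÷ 1 → quotient 41, remainder 0

41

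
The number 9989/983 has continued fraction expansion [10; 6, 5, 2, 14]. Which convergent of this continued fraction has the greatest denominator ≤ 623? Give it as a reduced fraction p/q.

691/68

List convergents until the denominator exceeds the bound:
a_0 = 10: 10/1  (≤ bound)
a_1 = 6: 61/6  (≤ bound)
a_2 = 5: 315/31  (≤ bound)
a_3 = 2: 691/68  (≤ bound)
a_4 = 14: 9989/983  (> 623, stop)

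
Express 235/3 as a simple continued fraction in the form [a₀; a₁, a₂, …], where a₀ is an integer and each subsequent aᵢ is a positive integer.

Repeatedly divide and take the remainder:
235 ÷ 3 → quotient 78, remainder 1
3 ÷ 1 → quotient 3, remainder 0

[78; 3]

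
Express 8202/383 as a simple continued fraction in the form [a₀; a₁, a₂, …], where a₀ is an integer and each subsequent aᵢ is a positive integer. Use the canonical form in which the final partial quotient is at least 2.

[21; 2, 2, 2, 4, 7]

Apply division with remainder until the remainder is 0:
⌊8202/383⌋ = 21, remainder 159
⌊383/159⌋ = 2, remainder 65
⌊159/65⌋ = 2, remainder 29
⌊65/29⌋ = 2, remainder 7
⌊29/7⌋ = 4, remainder 1
⌊7/1⌋ = 7, remainder 0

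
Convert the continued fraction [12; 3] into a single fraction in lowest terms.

Start with 3.
12 + 1/(3/1) = 12 + 1/3 = 37/3

37/3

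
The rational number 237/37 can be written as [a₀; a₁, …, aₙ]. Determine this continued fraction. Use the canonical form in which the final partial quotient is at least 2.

[6; 2, 2, 7]

Repeatedly divide and take the remainder:
237 ÷ 37 → quotient 6, remainder 15
37 ÷ 15 → quotient 2, remainder 7
15 ÷ 7 → quotient 2, remainder 1
7 ÷ 1 → quotient 7, remainder 0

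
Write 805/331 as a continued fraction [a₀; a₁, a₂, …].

⌊805/331⌋ = 2, remainder 143
⌊331/143⌋ = 2, remainder 45
⌊143/45⌋ = 3, remainder 8
⌊45/8⌋ = 5, remainder 5
⌊8/5⌋ = 1, remainder 3
⌊5/3⌋ = 1, remainder 2
⌊3/2⌋ = 1, remainder 1
⌊2/1⌋ = 2, remainder 0

[2; 2, 3, 5, 1, 1, 1, 2]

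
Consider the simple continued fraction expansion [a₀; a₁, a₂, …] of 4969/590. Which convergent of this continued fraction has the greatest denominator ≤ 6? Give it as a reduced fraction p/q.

a_0 = 8: 8/1  (≤ bound)
a_1 = 2: 17/2  (≤ bound)
a_2 = 2: 42/5  (≤ bound)
a_3 = 1: 59/7  (> 6, stop)

42/5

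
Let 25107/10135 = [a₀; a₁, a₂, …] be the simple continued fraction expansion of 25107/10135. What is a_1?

Apply division with remainder until the remainder is 0:
25107 = 2·10135 + 4837, so a_0 = 2
10135 = 2·4837 + 461, so a_1 = 2

2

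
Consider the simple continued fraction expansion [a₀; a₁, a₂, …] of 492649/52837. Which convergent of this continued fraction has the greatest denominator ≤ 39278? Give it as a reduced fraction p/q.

229947/24662

a_0 = 9: 9/1  (≤ bound)
a_1 = 3: 28/3  (≤ bound)
a_2 = 11: 317/34  (≤ bound)
a_3 = 2: 662/71  (≤ bound)
a_4 = 49: 32755/3513  (≤ bound)
a_5 = 7: 229947/24662  (≤ bound)
a_6 = 2: 492649/52837  (> 39278, stop)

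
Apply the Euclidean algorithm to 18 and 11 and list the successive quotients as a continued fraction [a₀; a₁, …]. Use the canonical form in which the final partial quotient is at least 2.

[1; 1, 1, 1, 3]

Run the Euclidean algorithm, recording each quotient:
18 = 1·11 + 7, so a_0 = 1
11 = 1·7 + 4, so a_1 = 1
7 = 1·4 + 3, so a_2 = 1
4 = 1·3 + 1, so a_3 = 1
3 = 3·1 + 0, so a_4 = 3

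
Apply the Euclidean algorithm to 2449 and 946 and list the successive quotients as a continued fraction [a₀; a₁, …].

⌊2449/946⌋ = 2, remainder 557
⌊946/557⌋ = 1, remainder 389
⌊557/389⌋ = 1, remainder 168
⌊389/168⌋ = 2, remainder 53
⌊168/53⌋ = 3, remainder 9
⌊53/9⌋ = 5, remainder 8
⌊9/8⌋ = 1, remainder 1
⌊8/1⌋ = 8, remainder 0

[2; 1, 1, 2, 3, 5, 1, 8]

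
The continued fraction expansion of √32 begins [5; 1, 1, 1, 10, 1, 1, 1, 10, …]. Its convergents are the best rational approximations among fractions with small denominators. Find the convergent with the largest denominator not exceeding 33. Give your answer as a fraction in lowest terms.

181/32

List convergents until the denominator exceeds the bound:
a_0 = 5: 5/1  (≤ bound)
a_1 = 1: 6/1  (≤ bound)
a_2 = 1: 11/2  (≤ bound)
a_3 = 1: 17/3  (≤ bound)
a_4 = 10: 181/32  (≤ bound)
a_5 = 1: 198/35  (> 33, stop)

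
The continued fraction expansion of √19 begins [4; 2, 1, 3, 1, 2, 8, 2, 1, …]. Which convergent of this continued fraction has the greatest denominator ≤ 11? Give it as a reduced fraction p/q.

List convergents until the denominator exceeds the bound:
a_0 = 4: 4/1  (≤ bound)
a_1 = 2: 9/2  (≤ bound)
a_2 = 1: 13/3  (≤ bound)
a_3 = 3: 48/11  (≤ bound)
a_4 = 1: 61/14  (> 11, stop)

48/11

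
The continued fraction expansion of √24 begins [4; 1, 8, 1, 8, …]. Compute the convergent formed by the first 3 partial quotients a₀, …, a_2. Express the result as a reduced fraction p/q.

44/9

a_0 = 4: 4/1
a_1 = 1: 5/1
a_2 = 8: 44/9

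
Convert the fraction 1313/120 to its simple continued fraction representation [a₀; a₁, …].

[10; 1, 16, 7]

⌊1313/120⌋ = 10, remainder 113
⌊120/113⌋ = 1, remainder 7
⌊113/7⌋ = 16, remainder 1
⌊7/1⌋ = 7, remainder 0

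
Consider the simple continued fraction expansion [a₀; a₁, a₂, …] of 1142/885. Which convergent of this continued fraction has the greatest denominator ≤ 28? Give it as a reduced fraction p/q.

31/24

a_0 = 1: 1/1  (≤ bound)
a_1 = 3: 4/3  (≤ bound)
a_2 = 2: 9/7  (≤ bound)
a_3 = 3: 31/24  (≤ bound)
a_4 = 1: 40/31  (> 28, stop)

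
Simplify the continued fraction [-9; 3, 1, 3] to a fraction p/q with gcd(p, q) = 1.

Start with 3.
1 + 1/(3/1) = 1 + 1/3 = 4/3
3 + 1/(4/3) = 3 + 3/4 = 15/4
-9 + 1/(15/4) = -9 + 4/15 = -131/15

-131/15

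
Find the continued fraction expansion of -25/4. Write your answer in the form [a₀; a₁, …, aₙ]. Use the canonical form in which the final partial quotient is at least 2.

[-7; 1, 3]

-25 ÷ 4 → quotient -7, remainder 3
4 ÷ 3 → quotient 1, remainder 1
3 ÷ 1 → quotient 3, remainder 0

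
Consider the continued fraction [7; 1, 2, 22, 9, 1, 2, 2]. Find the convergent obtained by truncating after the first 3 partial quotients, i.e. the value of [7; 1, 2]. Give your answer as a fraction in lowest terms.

23/3

Build up convergents one term at a time:
a_0 = 7: 7/1
a_1 = 1: 8/1
a_2 = 2: 23/3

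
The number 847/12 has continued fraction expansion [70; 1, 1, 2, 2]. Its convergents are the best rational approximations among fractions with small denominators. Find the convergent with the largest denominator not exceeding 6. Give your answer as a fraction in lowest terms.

353/5

a_0 = 70: 70/1  (≤ bound)
a_1 = 1: 71/1  (≤ bound)
a_2 = 1: 141/2  (≤ bound)
a_3 = 2: 353/5  (≤ bound)
a_4 = 2: 847/12  (> 6, stop)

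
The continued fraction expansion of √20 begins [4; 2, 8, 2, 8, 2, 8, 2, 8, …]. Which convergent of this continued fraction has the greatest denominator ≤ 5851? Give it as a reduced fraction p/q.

24476/5473

a_0 = 4: 4/1  (≤ bound)
a_1 = 2: 9/2  (≤ bound)
a_2 = 8: 76/17  (≤ bound)
a_3 = 2: 161/36  (≤ bound)
a_4 = 8: 1364/305  (≤ bound)
a_5 = 2: 2889/646  (≤ bound)
a_6 = 8: 24476/5473  (≤ bound)
a_7 = 2: 51841/11592  (> 5851, stop)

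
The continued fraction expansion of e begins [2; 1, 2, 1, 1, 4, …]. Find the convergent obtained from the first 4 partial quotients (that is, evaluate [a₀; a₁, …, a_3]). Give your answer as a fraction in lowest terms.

Build up convergents one term at a time:
a_0 = 2: 2/1
a_1 = 1: 3/1
a_2 = 2: 8/3
a_3 = 1: 11/4

11/4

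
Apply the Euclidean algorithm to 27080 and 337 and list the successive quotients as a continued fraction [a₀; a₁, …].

[80; 2, 1, 4, 4, 1, 1, 2]

⌊27080/337⌋ = 80, remainder 120
⌊337/120⌋ = 2, remainder 97
⌊120/97⌋ = 1, remainder 23
⌊97/23⌋ = 4, remainder 5
⌊23/5⌋ = 4, remainder 3
⌊5/3⌋ = 1, remainder 2
⌊3/2⌋ = 1, remainder 1
⌊2/1⌋ = 2, remainder 0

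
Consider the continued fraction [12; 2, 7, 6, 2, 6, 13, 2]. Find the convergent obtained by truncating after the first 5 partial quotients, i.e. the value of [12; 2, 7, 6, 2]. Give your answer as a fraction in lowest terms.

Starting at the tail and folding back:
Start with 2.
6 + 1/(2/1) = 6 + 1/2 = 13/2
7 + 1/(13/2) = 7 + 2/13 = 93/13
2 + 1/(93/13) = 2 + 13/93 = 199/93
12 + 1/(199/93) = 12 + 93/199 = 2481/199

2481/199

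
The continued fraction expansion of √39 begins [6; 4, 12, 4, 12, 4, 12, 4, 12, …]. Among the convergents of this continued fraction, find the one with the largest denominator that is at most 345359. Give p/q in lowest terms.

764394/122401

List convergents until the denominator exceeds the bound:
a_0 = 6: 6/1  (≤ bound)
a_1 = 4: 25/4  (≤ bound)
a_2 = 12: 306/49  (≤ bound)
a_3 = 4: 1249/200  (≤ bound)
a_4 = 12: 15294/2449  (≤ bound)
a_5 = 4: 62425/9996  (≤ bound)
a_6 = 12: 764394/122401  (≤ bound)
a_7 = 4: 3120001/499600  (> 345359, stop)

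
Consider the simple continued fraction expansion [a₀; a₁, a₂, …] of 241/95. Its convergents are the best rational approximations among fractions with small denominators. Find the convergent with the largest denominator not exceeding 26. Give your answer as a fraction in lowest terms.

33/13

List convergents until the denominator exceeds the bound:
a_0 = 2: 2/1  (≤ bound)
a_1 = 1: 3/1  (≤ bound)
a_2 = 1: 5/2  (≤ bound)
a_3 = 6: 33/13  (≤ bound)
a_4 = 3: 104/41  (> 26, stop)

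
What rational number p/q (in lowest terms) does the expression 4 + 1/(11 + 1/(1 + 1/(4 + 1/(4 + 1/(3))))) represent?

Collapse the nested fraction from the inside out:
Start with 3.
4 + 1/(3/1) = 4 + 1/3 = 13/3
4 + 1/(13/3) = 4 + 3/13 = 55/13
1 + 1/(55/13) = 1 + 13/55 = 68/55
11 + 1/(68/55) = 11 + 55/68 = 803/68
4 + 1/(803/68) = 4 + 68/803 = 3280/803

3280/803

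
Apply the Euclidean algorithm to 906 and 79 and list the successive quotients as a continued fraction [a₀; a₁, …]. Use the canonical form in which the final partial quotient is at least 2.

[11; 2, 7, 2, 2]

Run the Euclidean algorithm, recording each quotient:
906 = 11·79 + 37, so a_0 = 11
79 = 2·37 + 5, so a_1 = 2
37 = 7·5 + 2, so a_2 = 7
5 = 2·2 + 1, so a_3 = 2
2 = 2·1 + 0, so a_4 = 2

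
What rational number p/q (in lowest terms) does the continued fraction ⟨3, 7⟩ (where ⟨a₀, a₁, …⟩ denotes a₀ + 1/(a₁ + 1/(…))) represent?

22/7

Start with 7.
3 + 1/(7/1) = 3 + 1/7 = 22/7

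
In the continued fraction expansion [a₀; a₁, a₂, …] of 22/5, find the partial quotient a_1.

Repeatedly divide and take the remainder:
⌊22/5⌋ = 4, remainder 2
⌊5/2⌋ = 2, remainder 1

2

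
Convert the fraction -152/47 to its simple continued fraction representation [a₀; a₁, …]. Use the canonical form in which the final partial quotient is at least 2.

Repeatedly divide and take the remainder:
⌊-152/47⌋ = -4, remainder 36
⌊47/36⌋ = 1, remainder 11
⌊36/11⌋ = 3, remainder 3
⌊11/3⌋ = 3, remainder 2
⌊3/2⌋ = 1, remainder 1
⌊2/1⌋ = 2, remainder 0

[-4; 1, 3, 3, 1, 2]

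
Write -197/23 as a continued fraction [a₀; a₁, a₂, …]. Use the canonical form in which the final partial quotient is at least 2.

[-9; 2, 3, 3]

-197 = -9·23 + 10, so a_0 = -9
23 = 2·10 + 3, so a_1 = 2
10 = 3·3 + 1, so a_2 = 3
3 = 3·1 + 0, so a_3 = 3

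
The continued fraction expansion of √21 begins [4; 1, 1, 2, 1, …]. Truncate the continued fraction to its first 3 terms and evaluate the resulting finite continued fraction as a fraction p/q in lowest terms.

9/2

Build up convergents one term at a time:
a_0 = 4: 4/1
a_1 = 1: 5/1
a_2 = 1: 9/2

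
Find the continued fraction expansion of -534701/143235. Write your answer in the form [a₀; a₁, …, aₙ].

[-4; 3, 1, 2, 1, 14, 14, 46]

Run the Euclidean algorithm, recording each quotient:
-534701 = -4·143235 + 38239, so a_0 = -4
143235 = 3·38239 + 28518, so a_1 = 3
38239 = 1·28518 + 9721, so a_2 = 1
28518 = 2·9721 + 9076, so a_3 = 2
9721 = 1·9076 + 645, so a_4 = 1
9076 = 14·645 + 46, so a_5 = 14
645 = 14·46 + 1, so a_6 = 14
46 = 46·1 + 0, so a_7 = 46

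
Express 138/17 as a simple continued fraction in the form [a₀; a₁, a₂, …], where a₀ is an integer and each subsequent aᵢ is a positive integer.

Run the Euclidean algorithm, recording each quotient:
⌊138/17⌋ = 8, remainder 2
⌊17/2⌋ = 8, remainder 1
⌊2/1⌋ = 2, remainder 0

[8; 8, 2]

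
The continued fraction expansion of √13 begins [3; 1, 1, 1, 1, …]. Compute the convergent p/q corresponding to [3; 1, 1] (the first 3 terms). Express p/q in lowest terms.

7/2

Start with 1.
1 + 1/(1/1) = 1 + 1/1 = 2/1
3 + 1/(2/1) = 3 + 1/2 = 7/2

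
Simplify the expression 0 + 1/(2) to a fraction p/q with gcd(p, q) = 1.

1/2

Start with 2.
0 + 1/(2/1) = 0 + 1/2 = 1/2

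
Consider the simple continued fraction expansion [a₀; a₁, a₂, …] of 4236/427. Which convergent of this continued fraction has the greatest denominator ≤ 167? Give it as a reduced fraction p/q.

a_0 = 9: 9/1  (≤ bound)
a_1 = 1: 10/1  (≤ bound)
a_2 = 11: 119/12  (≤ bound)
a_3 = 1: 129/13  (≤ bound)
a_4 = 1: 248/25  (≤ bound)
a_5 = 3: 873/88  (≤ bound)
a_6 = 1: 1121/113  (≤ bound)
a_7 = 3: 4236/427  (> 167, stop)

1121/113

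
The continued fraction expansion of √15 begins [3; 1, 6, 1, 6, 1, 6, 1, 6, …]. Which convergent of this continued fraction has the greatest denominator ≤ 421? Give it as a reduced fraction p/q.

244/63

a_0 = 3: 3/1  (≤ bound)
a_1 = 1: 4/1  (≤ bound)
a_2 = 6: 27/7  (≤ bound)
a_3 = 1: 31/8  (≤ bound)
a_4 = 6: 213/55  (≤ bound)
a_5 = 1: 244/63  (≤ bound)
a_6 = 6: 1677/433  (> 421, stop)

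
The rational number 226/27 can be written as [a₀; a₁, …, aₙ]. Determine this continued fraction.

[8; 2, 1, 2, 3]

Apply division with remainder until the remainder is 0:
226 = 8·27 + 10, so a_0 = 8
27 = 2·10 + 7, so a_1 = 2
10 = 1·7 + 3, so a_2 = 1
7 = 2·3 + 1, so a_3 = 2
3 = 3·1 + 0, so a_4 = 3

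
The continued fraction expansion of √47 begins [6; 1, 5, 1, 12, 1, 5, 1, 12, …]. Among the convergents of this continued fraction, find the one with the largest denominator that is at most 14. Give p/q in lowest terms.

48/7

List convergents until the denominator exceeds the bound:
a_0 = 6: 6/1  (≤ bound)
a_1 = 1: 7/1  (≤ bound)
a_2 = 5: 41/6  (≤ bound)
a_3 = 1: 48/7  (≤ bound)
a_4 = 12: 617/90  (> 14, stop)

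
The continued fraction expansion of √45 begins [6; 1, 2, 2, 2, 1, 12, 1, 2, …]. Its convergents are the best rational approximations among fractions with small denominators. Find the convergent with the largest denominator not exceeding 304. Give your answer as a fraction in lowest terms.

List convergents until the denominator exceeds the bound:
a_0 = 6: 6/1  (≤ bound)
a_1 = 1: 7/1  (≤ bound)
a_2 = 2: 20/3  (≤ bound)
a_3 = 2: 47/7  (≤ bound)
a_4 = 2: 114/17  (≤ bound)
a_5 = 1: 161/24  (≤ bound)
a_6 = 12: 2046/305  (> 304, stop)

161/24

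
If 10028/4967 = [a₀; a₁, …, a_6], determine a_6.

Run the Euclidean algorithm, recording each quotient:
⌊10028/4967⌋ = 2, remainder 94
⌊4967/94⌋ = 52, remainder 79
⌊94/79⌋ = 1, remainder 15
⌊79/15⌋ = 5, remainder 4
⌊15/4⌋ = 3, remainder 3
⌊4/3⌋ = 1, remainder 1
⌊3/1⌋ = 3, remainder 0

3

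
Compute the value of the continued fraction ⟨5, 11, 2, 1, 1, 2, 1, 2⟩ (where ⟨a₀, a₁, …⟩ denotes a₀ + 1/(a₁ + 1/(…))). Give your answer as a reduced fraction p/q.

Starting at the tail and folding back:
Start with 2.
1 + 1/(2/1) = 1 + 1/2 = 3/2
2 + 1/(3/2) = 2 + 2/3 = 8/3
1 + 1/(8/3) = 1 + 3/8 = 11/8
1 + 1/(11/8) = 1 + 8/11 = 19/11
2 + 1/(19/11) = 2 + 11/19 = 49/19
11 + 1/(49/19) = 11 + 19/49 = 558/49
5 + 1/(558/49) = 5 + 49/558 = 2839/558

2839/558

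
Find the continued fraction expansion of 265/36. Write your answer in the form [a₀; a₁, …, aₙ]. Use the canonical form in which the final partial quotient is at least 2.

[7; 2, 1, 3, 3]

⌊265/36⌋ = 7, remainder 13
⌊36/13⌋ = 2, remainder 10
⌊13/10⌋ = 1, remainder 3
⌊10/3⌋ = 3, remainder 1
⌊3/1⌋ = 3, remainder 0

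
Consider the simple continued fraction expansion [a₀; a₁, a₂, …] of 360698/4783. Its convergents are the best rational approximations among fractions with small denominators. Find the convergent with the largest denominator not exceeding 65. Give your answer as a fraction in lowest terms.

a_0 = 75: 75/1  (≤ bound)
a_1 = 2: 151/2  (≤ bound)
a_2 = 2: 377/5  (≤ bound)
a_3 = 2: 905/12  (≤ bound)
a_4 = 1: 1282/17  (≤ bound)
a_5 = 3: 4751/63  (≤ bound)
a_6 = 1: 6033/80  (> 65, stop)

4751/63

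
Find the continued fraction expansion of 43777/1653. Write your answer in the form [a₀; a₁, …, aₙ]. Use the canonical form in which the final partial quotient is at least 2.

43777 = 26·1653 + 799, so a_0 = 26
1653 = 2·799 + 55, so a_1 = 2
799 = 14·55 + 29, so a_2 = 14
55 = 1·29 + 26, so a_3 = 1
29 = 1·26 + 3, so a_4 = 1
26 = 8·3 + 2, so a_5 = 8
3 = 1·2 + 1, so a_6 = 1
2 = 2·1 + 0, so a_7 = 2

[26; 2, 14, 1, 1, 8, 1, 2]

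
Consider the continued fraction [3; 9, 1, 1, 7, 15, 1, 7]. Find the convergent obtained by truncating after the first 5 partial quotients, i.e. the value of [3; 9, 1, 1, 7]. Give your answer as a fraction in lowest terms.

444/143

Starting at the tail and folding back:
Start with 7.
1 + 1/(7/1) = 1 + 1/7 = 8/7
1 + 1/(8/7) = 1 + 7/8 = 15/8
9 + 1/(15/8) = 9 + 8/15 = 143/15
3 + 1/(143/15) = 3 + 15/143 = 444/143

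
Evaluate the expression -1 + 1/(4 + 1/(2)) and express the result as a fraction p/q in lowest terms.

a_0 = -1: -1/1
a_1 = 4: -3/4
a_2 = 2: -7/9

-7/9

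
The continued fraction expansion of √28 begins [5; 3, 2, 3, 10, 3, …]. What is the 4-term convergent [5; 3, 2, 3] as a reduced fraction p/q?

127/24

Start with 3.
2 + 1/(3/1) = 2 + 1/3 = 7/3
3 + 1/(7/3) = 3 + 3/7 = 24/7
5 + 1/(24/7) = 5 + 7/24 = 127/24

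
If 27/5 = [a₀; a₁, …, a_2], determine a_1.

27 ÷ 5 → quotient 5, remainder 2
5 ÷ 2 → quotient 2, remainder 1

2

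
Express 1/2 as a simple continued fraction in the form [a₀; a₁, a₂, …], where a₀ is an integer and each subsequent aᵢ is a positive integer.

[0; 2]

1 ÷ 2 → quotient 0, remainder 1
2 ÷ 1 → quotient 2, remainder 0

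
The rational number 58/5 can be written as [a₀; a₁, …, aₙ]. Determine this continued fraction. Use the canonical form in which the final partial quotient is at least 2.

58 = 11·5 + 3, so a_0 = 11
5 = 1·3 + 2, so a_1 = 1
3 = 1·2 + 1, so a_2 = 1
2 = 2·1 + 0, so a_3 = 2

[11; 1, 1, 2]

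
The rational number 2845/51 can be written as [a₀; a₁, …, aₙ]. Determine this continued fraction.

2845 ÷ 51 → quotient 55, remainder 40
51 ÷ 40 → quotient 1, remainder 11
40 ÷ 11 → quotient 3, remainder 7
11 ÷ 7 → quotient 1, remainder 4
7 ÷ 4 → quotient 1, remainder 3
4 ÷ 3 → quotient 1, remainder 1
3 ÷ 1 → quotient 3, remainder 0

[55; 1, 3, 1, 1, 1, 3]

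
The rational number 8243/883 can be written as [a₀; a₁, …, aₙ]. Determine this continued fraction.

[9; 2, 1, 58, 5]

8243 = 9·883 + 296, so a_0 = 9
883 = 2·296 + 291, so a_1 = 2
296 = 1·291 + 5, so a_2 = 1
291 = 58·5 + 1, so a_3 = 58
5 = 5·1 + 0, so a_4 = 5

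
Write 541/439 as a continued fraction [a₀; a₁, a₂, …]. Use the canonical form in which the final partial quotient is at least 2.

[1; 4, 3, 3, 2, 4]

Repeatedly divide and take the remainder:
541 ÷ 439 → quotient 1, remainder 102
439 ÷ 102 → quotient 4, remainder 31
102 ÷ 31 → quotient 3, remainder 9
31 ÷ 9 → quotient 3, remainder 4
9 ÷ 4 → quotient 2, remainder 1
4 ÷ 1 → quotient 4, remainder 0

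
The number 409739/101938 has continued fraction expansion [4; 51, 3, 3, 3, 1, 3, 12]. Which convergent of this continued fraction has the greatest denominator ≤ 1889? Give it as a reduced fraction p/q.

6805/1693

List convergents until the denominator exceeds the bound:
a_0 = 4: 4/1  (≤ bound)
a_1 = 51: 205/51  (≤ bound)
a_2 = 3: 619/154  (≤ bound)
a_3 = 3: 2062/513  (≤ bound)
a_4 = 3: 6805/1693  (≤ bound)
a_5 = 1: 8867/2206  (> 1889, stop)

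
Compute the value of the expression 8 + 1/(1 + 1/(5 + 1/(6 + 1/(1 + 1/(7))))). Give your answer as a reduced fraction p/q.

a_0 = 8: 8/1
a_1 = 1: 9/1
a_2 = 5: 53/6
a_3 = 6: 327/37
a_4 = 1: 380/43
a_5 = 7: 2987/338

2987/338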